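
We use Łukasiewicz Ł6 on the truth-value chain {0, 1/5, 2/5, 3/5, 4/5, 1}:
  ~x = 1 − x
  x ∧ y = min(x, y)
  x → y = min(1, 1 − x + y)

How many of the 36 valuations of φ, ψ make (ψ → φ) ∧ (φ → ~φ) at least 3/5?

value 1: 6 assignments (counts)
value 4/5: 8 assignments (counts)
value 3/5: 4 assignments (counts)
value 2/5: 9 assignments
value 1/5: 2 assignments
value 0: 7 assignments
So 18 of the 36 assignments meet the threshold.

18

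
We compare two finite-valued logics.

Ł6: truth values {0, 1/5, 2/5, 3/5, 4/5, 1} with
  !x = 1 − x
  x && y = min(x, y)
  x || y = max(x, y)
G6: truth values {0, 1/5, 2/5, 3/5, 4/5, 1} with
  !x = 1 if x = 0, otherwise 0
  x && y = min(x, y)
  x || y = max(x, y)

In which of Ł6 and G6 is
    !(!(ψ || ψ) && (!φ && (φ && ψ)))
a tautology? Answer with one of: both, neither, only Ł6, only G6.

In Ł6: at φ = 1/5, ψ = 1/5 the value is 4/5 — not a tautology.
In G6: every assignment gives 1 — tautology.

only G6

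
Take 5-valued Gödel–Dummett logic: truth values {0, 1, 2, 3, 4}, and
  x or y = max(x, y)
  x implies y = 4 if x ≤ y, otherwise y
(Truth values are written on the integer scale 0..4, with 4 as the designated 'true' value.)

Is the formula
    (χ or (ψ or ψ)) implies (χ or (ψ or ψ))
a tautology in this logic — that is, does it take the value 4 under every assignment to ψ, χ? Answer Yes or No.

Yes

At ψ = 3, χ = 3, for instance:
ψ or ψ = 3 or 3 = 3
χ or (ψ or ψ) = 3 or 3 = 3
(χ or (ψ or ψ)) implies (χ or (ψ or ψ)) = 3 implies 3 = 4
and checking the remaining 24 assignments likewise gives ≥ 4 in every case.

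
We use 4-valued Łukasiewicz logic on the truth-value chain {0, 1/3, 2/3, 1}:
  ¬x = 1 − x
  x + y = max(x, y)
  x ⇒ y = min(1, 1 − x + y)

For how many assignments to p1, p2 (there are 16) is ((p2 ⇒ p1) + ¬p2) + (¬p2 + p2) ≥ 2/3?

p1 = 0, p2 = 0 ↦ 1  ≥
p1 = 0, p2 = 1/3 ↦ 2/3  ≥
p1 = 0, p2 = 2/3 ↦ 2/3  ≥
p1 = 0, p2 = 1 ↦ 1  ≥
p1 = 1/3, p2 = 0 ↦ 1  ≥
p1 = 1/3, p2 = 1/3 ↦ 1  ≥
p1 = 1/3, p2 = 2/3 ↦ 2/3  ≥
p1 = 1/3, p2 = 1 ↦ 1  ≥
p1 = 2/3, p2 = 0 ↦ 1  ≥
p1 = 2/3, p2 = 1/3 ↦ 1  ≥
p1 = 2/3, p2 = 2/3 ↦ 1  ≥
p1 = 2/3, p2 = 1 ↦ 1  ≥
p1 = 1, p2 = 0 ↦ 1  ≥
p1 = 1, p2 = 1/3 ↦ 1  ≥
p1 = 1, p2 = 2/3 ↦ 1  ≥
p1 = 1, p2 = 1 ↦ 1  ≥
So 16 of the 16 assignments meet the threshold.

16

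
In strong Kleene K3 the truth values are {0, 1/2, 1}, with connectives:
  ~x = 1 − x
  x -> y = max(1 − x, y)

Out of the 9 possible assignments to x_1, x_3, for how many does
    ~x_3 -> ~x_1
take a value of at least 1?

5

x_1 = 0, x_3 = 0 ↦ 1  ≥
x_1 = 0, x_3 = 1/2 ↦ 1  ≥
x_1 = 0, x_3 = 1 ↦ 1  ≥
x_1 = 1/2, x_3 = 0 ↦ 1/2  <
x_1 = 1/2, x_3 = 1/2 ↦ 1/2  <
x_1 = 1/2, x_3 = 1 ↦ 1  ≥
x_1 = 1, x_3 = 0 ↦ 0  <
x_1 = 1, x_3 = 1/2 ↦ 1/2  <
x_1 = 1, x_3 = 1 ↦ 1  ≥
So 5 of the 9 assignments meet the threshold.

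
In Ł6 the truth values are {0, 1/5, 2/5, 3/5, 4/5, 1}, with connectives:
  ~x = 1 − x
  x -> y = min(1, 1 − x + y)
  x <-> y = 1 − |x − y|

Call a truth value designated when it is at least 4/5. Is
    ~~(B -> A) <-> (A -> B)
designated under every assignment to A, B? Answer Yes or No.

No

Counterexample: take A = 0, B = 2/5.
B -> A = 2/5 -> 0 = 3/5
~(B -> A) = ~3/5 = 2/5
~~(B -> A) = ~2/5 = 3/5
A -> B = 0 -> 2/5 = 1
~~(B -> A) <-> (A -> B) = 3/5 <-> 1 = 3/5
This gives 3/5, which is below 4/5.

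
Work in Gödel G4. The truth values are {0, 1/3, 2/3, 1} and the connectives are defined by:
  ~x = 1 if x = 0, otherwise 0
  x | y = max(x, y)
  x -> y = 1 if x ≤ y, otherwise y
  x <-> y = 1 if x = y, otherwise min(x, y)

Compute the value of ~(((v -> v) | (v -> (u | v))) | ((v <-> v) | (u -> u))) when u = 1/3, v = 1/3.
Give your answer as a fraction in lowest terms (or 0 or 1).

0

v -> v = 1/3 -> 1/3 = 1
u | v = 1/3 | 1/3 = 1/3
v -> (u | v) = 1/3 -> 1/3 = 1
(v -> v) | (v -> (u | v)) = 1 | 1 = 1
v <-> v = 1/3 <-> 1/3 = 1
u -> u = 1/3 -> 1/3 = 1
(v <-> v) | (u -> u) = 1 | 1 = 1
((v -> v) | (v -> (u | v))) | ((v <-> v) | (u -> u)) = 1 | 1 = 1
~(((v -> v) | (v -> (u | v))) | ((v <-> v) | (u -> u))) = ~1 = 0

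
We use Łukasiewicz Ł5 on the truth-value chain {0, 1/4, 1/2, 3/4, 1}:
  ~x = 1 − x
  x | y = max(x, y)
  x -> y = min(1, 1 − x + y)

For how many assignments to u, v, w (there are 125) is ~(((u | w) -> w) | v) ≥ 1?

value 1: 1 assignment (counts)
value 3/4: 5 assignments
value 1/2: 12 assignments
value 1/4: 22 assignments
value 0: 85 assignments
So 1 of the 125 assignments meets the threshold.

1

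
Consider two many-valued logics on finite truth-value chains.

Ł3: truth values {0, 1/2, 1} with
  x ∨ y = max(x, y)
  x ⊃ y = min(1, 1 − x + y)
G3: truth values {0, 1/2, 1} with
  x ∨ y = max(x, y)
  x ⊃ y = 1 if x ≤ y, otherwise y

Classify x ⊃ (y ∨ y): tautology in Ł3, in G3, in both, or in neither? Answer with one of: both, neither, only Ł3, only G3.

neither

In Ł3: at x = 1/2, y = 0 the value is 1/2 — not a tautology.
In G3: at x = 1/2, y = 0 the value is 0 — not a tautology.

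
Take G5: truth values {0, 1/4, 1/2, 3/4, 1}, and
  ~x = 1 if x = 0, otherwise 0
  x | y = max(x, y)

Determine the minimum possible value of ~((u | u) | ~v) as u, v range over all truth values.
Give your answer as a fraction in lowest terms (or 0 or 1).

0

Take u = 0, v = 0:
u | u = 0 | 0 = 0
~v = ~0 = 1
(u | u) | ~v = 0 | 1 = 1
~((u | u) | ~v) = ~1 = 0
No assignment yields a value below 0, so this is the minimum.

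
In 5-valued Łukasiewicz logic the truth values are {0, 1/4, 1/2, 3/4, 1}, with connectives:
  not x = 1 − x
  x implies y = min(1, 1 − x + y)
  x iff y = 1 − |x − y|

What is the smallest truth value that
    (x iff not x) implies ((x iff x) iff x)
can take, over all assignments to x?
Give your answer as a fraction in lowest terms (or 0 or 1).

1/2

Take x = 1/2:
not x = not 1/2 = 1/2
x iff not x = 1/2 iff 1/2 = 1
x iff x = 1/2 iff 1/2 = 1
(x iff x) iff x = 1 iff 1/2 = 1/2
(x iff not x) implies ((x iff x) iff x) = 1 implies 1/2 = 1/2
No assignment yields a value below 1/2, so this is the minimum.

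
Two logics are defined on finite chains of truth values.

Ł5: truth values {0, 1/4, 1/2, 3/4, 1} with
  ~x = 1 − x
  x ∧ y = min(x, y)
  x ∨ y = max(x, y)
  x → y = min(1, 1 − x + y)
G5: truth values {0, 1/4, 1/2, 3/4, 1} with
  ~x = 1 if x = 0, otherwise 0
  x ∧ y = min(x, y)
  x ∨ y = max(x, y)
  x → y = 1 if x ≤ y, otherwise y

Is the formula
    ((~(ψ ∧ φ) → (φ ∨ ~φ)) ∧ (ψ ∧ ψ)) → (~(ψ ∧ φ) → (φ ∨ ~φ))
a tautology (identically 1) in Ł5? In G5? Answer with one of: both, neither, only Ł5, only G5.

In Ł5: every assignment gives 1 — tautology.
In G5: every assignment gives 1 — tautology.

both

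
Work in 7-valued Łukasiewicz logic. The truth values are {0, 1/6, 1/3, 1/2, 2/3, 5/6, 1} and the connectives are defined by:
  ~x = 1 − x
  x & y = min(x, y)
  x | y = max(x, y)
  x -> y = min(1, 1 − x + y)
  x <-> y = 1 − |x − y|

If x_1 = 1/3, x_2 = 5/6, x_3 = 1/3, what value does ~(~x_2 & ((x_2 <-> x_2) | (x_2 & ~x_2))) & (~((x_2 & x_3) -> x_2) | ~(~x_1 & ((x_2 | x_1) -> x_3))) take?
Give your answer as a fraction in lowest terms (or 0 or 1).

~x_2 = ~5/6 = 1/6
x_2 <-> x_2 = 5/6 <-> 5/6 = 1
~x_2 = ~5/6 = 1/6
x_2 & ~x_2 = 5/6 & 1/6 = 1/6
(x_2 <-> x_2) | (x_2 & ~x_2) = 1 | 1/6 = 1
~x_2 & ((x_2 <-> x_2) | (x_2 & ~x_2)) = 1/6 & 1 = 1/6
~(~x_2 & ((x_2 <-> x_2) | (x_2 & ~x_2))) = ~1/6 = 5/6
x_2 & x_3 = 5/6 & 1/3 = 1/3
(x_2 & x_3) -> x_2 = 1/3 -> 5/6 = 1
~((x_2 & x_3) -> x_2) = ~1 = 0
~x_1 = ~1/3 = 2/3
x_2 | x_1 = 5/6 | 1/3 = 5/6
(x_2 | x_1) -> x_3 = 5/6 -> 1/3 = 1/2
~x_1 & ((x_2 | x_1) -> x_3) = 2/3 & 1/2 = 1/2
~(~x_1 & ((x_2 | x_1) -> x_3)) = ~1/2 = 1/2
~((x_2 & x_3) -> x_2) | ~(~x_1 & ((x_2 | x_1) -> x_3)) = 0 | 1/2 = 1/2
~(~x_2 & ((x_2 <-> x_2) | (x_2 & ~x_2))) & (~((x_2 & x_3) -> x_2) | ~(~x_1 & ((x_2 | x_1) -> x_3))) = 5/6 & 1/2 = 1/2

1/2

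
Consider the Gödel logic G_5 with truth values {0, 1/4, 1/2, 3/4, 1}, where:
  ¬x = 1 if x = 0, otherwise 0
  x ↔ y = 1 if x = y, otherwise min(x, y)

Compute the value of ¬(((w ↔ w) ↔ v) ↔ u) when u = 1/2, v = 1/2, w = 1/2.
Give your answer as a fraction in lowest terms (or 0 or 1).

w ↔ w = 1/2 ↔ 1/2 = 1
(w ↔ w) ↔ v = 1 ↔ 1/2 = 1/2
((w ↔ w) ↔ v) ↔ u = 1/2 ↔ 1/2 = 1
¬(((w ↔ w) ↔ v) ↔ u) = ¬1 = 0

0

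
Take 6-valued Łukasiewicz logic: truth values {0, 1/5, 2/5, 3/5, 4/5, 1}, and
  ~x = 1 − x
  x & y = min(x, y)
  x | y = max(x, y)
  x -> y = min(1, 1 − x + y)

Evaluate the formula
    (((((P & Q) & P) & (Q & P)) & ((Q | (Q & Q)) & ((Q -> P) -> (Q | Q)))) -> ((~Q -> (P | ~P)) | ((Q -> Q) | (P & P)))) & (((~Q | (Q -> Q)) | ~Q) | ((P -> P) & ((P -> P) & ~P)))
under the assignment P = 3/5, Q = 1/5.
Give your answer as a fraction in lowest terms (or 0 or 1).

1

P & Q = 3/5 & 1/5 = 1/5
(P & Q) & P = 1/5 & 3/5 = 1/5
Q & P = 1/5 & 3/5 = 1/5
((P & Q) & P) & (Q & P) = 1/5 & 1/5 = 1/5
Q & Q = 1/5 & 1/5 = 1/5
Q | (Q & Q) = 1/5 | 1/5 = 1/5
Q -> P = 1/5 -> 3/5 = 1
Q | Q = 1/5 | 1/5 = 1/5
(Q -> P) -> (Q | Q) = 1 -> 1/5 = 1/5
(Q | (Q & Q)) & ((Q -> P) -> (Q | Q)) = 1/5 & 1/5 = 1/5
(((P & Q) & P) & (Q & P)) & ((Q | (Q & Q)) & ((Q -> P) -> (Q | Q))) = 1/5 & 1/5 = 1/5
~Q = ~1/5 = 4/5
~P = ~3/5 = 2/5
P | ~P = 3/5 | 2/5 = 3/5
~Q -> (P | ~P) = 4/5 -> 3/5 = 4/5
Q -> Q = 1/5 -> 1/5 = 1
P & P = 3/5 & 3/5 = 3/5
(Q -> Q) | (P & P) = 1 | 3/5 = 1
(~Q -> (P | ~P)) | ((Q -> Q) | (P & P)) = 4/5 | 1 = 1
((((P & Q) & P) & (Q & P)) & ((Q | (Q & Q)) & ((Q -> P) -> (Q | Q)))) -> ((~Q -> (P | ~P)) | ((Q -> Q) | (P & P))) = 1/5 -> 1 = 1
~Q = ~1/5 = 4/5
Q -> Q = 1/5 -> 1/5 = 1
~Q | (Q -> Q) = 4/5 | 1 = 1
~Q = ~1/5 = 4/5
(~Q | (Q -> Q)) | ~Q = 1 | 4/5 = 1
P -> P = 3/5 -> 3/5 = 1
P -> P = 3/5 -> 3/5 = 1
~P = ~3/5 = 2/5
(P -> P) & ~P = 1 & 2/5 = 2/5
(P -> P) & ((P -> P) & ~P) = 1 & 2/5 = 2/5
((~Q | (Q -> Q)) | ~Q) | ((P -> P) & ((P -> P) & ~P)) = 1 | 2/5 = 1
(((((P & Q) & P) & (Q & P)) & ((Q | (Q & Q)) & ((Q -> P) -> (Q | Q)))) -> ((~Q -> (P | ~P)) | ((Q -> Q) | (P & P)))) & (((~Q | (Q -> Q)) | ~Q) | ((P -> P) & ((P -> P) & ~P))) = 1 & 1 = 1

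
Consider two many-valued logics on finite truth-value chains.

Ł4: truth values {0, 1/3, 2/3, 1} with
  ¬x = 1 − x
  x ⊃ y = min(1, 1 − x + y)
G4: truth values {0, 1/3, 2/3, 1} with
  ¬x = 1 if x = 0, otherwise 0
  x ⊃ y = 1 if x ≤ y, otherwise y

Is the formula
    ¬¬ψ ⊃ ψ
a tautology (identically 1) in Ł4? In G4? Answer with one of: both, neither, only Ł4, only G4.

In Ł4: every assignment gives 1 — tautology.
In G4: at ψ = 1/3 the value is 1/3 — not a tautology.

only Ł4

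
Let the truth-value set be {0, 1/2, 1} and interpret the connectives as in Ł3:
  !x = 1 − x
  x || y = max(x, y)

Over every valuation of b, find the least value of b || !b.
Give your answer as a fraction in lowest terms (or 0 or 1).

1/2

Take b = 1/2:
!b = !1/2 = 1/2
b || !b = 1/2 || 1/2 = 1/2
No assignment yields a value below 1/2, so this is the minimum.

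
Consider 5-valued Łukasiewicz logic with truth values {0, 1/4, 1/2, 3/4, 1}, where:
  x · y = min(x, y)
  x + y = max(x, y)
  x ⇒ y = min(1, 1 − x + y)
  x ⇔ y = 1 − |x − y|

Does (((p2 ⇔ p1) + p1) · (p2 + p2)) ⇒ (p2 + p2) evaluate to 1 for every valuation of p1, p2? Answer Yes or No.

Yes

At p1 = 1, p2 = 1/2, for instance:
p2 ⇔ p1 = 1/2 ⇔ 1 = 1/2
(p2 ⇔ p1) + p1 = 1/2 + 1 = 1
p2 + p2 = 1/2 + 1/2 = 1/2
((p2 ⇔ p1) + p1) · (p2 + p2) = 1 · 1/2 = 1/2
(((p2 ⇔ p1) + p1) · (p2 + p2)) ⇒ (p2 + p2) = 1/2 ⇒ 1/2 = 1
and checking the remaining 24 assignments likewise gives ≥ 1 in every case.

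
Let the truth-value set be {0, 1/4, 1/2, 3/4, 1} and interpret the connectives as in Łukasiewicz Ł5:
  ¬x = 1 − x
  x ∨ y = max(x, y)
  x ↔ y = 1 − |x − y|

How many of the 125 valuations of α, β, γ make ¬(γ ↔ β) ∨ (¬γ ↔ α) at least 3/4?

value 1: 33 assignments (counts)
value 3/4: 48 assignments (counts)
value 1/2: 30 assignments
value 1/4: 12 assignments
value 0: 2 assignments
So 81 of the 125 assignments meet the threshold.

81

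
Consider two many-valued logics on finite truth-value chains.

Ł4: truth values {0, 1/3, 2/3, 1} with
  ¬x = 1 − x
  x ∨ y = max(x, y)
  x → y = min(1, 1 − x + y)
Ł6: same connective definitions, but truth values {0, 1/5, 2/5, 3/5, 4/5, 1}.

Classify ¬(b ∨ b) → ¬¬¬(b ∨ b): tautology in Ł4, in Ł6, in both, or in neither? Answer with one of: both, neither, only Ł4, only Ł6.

In Ł4: every assignment gives 1 — tautology.
In Ł6: every assignment gives 1 — tautology.

both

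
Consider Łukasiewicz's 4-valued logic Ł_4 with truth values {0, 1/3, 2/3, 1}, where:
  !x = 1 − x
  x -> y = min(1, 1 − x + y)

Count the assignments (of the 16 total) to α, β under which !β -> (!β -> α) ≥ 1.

α = 0, β = 0 ↦ 0  <
α = 0, β = 1/3 ↦ 2/3  <
α = 0, β = 2/3 ↦ 1  ≥
α = 0, β = 1 ↦ 1  ≥
α = 1/3, β = 0 ↦ 1/3  <
α = 1/3, β = 1/3 ↦ 1  ≥
α = 1/3, β = 2/3 ↦ 1  ≥
α = 1/3, β = 1 ↦ 1  ≥
α = 2/3, β = 0 ↦ 2/3  <
α = 2/3, β = 1/3 ↦ 1  ≥
α = 2/3, β = 2/3 ↦ 1  ≥
α = 2/3, β = 1 ↦ 1  ≥
α = 1, β = 0 ↦ 1  ≥
α = 1, β = 1/3 ↦ 1  ≥
α = 1, β = 2/3 ↦ 1  ≥
α = 1, β = 1 ↦ 1  ≥
So 12 of the 16 assignments meet the threshold.

12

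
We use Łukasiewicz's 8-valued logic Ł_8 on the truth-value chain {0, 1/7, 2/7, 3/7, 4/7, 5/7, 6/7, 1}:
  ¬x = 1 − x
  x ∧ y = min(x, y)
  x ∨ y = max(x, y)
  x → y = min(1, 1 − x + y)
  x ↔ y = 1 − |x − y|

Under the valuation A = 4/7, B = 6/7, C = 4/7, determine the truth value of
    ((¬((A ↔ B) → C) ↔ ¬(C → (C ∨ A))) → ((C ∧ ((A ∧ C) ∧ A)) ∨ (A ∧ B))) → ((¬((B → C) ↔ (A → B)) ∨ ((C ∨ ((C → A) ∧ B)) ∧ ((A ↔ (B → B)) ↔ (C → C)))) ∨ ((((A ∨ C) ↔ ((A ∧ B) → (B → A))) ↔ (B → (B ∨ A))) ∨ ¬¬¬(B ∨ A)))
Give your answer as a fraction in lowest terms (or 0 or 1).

6/7

A ↔ B = 4/7 ↔ 6/7 = 5/7
(A ↔ B) → C = 5/7 → 4/7 = 6/7
¬((A ↔ B) → C) = ¬6/7 = 1/7
C ∨ A = 4/7 ∨ 4/7 = 4/7
C → (C ∨ A) = 4/7 → 4/7 = 1
¬(C → (C ∨ A)) = ¬1 = 0
¬((A ↔ B) → C) ↔ ¬(C → (C ∨ A)) = 1/7 ↔ 0 = 6/7
A ∧ C = 4/7 ∧ 4/7 = 4/7
(A ∧ C) ∧ A = 4/7 ∧ 4/7 = 4/7
C ∧ ((A ∧ C) ∧ A) = 4/7 ∧ 4/7 = 4/7
A ∧ B = 4/7 ∧ 6/7 = 4/7
(C ∧ ((A ∧ C) ∧ A)) ∨ (A ∧ B) = 4/7 ∨ 4/7 = 4/7
(¬((A ↔ B) → C) ↔ ¬(C → (C ∨ A))) → ((C ∧ ((A ∧ C) ∧ A)) ∨ (A ∧ B)) = 6/7 → 4/7 = 5/7
B → C = 6/7 → 4/7 = 5/7
A → B = 4/7 → 6/7 = 1
(B → C) ↔ (A → B) = 5/7 ↔ 1 = 5/7
¬((B → C) ↔ (A → B)) = ¬5/7 = 2/7
C → A = 4/7 → 4/7 = 1
(C → A) ∧ B = 1 ∧ 6/7 = 6/7
C ∨ ((C → A) ∧ B) = 4/7 ∨ 6/7 = 6/7
B → B = 6/7 → 6/7 = 1
A ↔ (B → B) = 4/7 ↔ 1 = 4/7
C → C = 4/7 → 4/7 = 1
(A ↔ (B → B)) ↔ (C → C) = 4/7 ↔ 1 = 4/7
(C ∨ ((C → A) ∧ B)) ∧ ((A ↔ (B → B)) ↔ (C → C)) = 6/7 ∧ 4/7 = 4/7
¬((B → C) ↔ (A → B)) ∨ ((C ∨ ((C → A) ∧ B)) ∧ ((A ↔ (B → B)) ↔ (C → C))) = 2/7 ∨ 4/7 = 4/7
A ∨ C = 4/7 ∨ 4/7 = 4/7
A ∧ B = 4/7 ∧ 6/7 = 4/7
B → A = 6/7 → 4/7 = 5/7
(A ∧ B) → (B → A) = 4/7 → 5/7 = 1
(A ∨ C) ↔ ((A ∧ B) → (B → A)) = 4/7 ↔ 1 = 4/7
B ∨ A = 6/7 ∨ 4/7 = 6/7
B → (B ∨ A) = 6/7 → 6/7 = 1
((A ∨ C) ↔ ((A ∧ B) → (B → A))) ↔ (B → (B ∨ A)) = 4/7 ↔ 1 = 4/7
B ∨ A = 6/7 ∨ 4/7 = 6/7
¬(B ∨ A) = ¬6/7 = 1/7
¬¬(B ∨ A) = ¬1/7 = 6/7
¬¬¬(B ∨ A) = ¬6/7 = 1/7
(((A ∨ C) ↔ ((A ∧ B) → (B → A))) ↔ (B → (B ∨ A))) ∨ ¬¬¬(B ∨ A) = 4/7 ∨ 1/7 = 4/7
(¬((B → C) ↔ (A → B)) ∨ ((C ∨ ((C → A) ∧ B)) ∧ ((A ↔ (B → B)) ↔ (C → C)))) ∨ ((((A ∨ C) ↔ ((A ∧ B) → (B → A))) ↔ (B → (B ∨ A))) ∨ ¬¬¬(B ∨ A)) = 4/7 ∨ 4/7 = 4/7
((¬((A ↔ B) → C) ↔ ¬(C → (C ∨ A))) → ((C ∧ ((A ∧ C) ∧ A)) ∨ (A ∧ B))) → ((¬((B → C) ↔ (A → B)) ∨ ((C ∨ ((C → A) ∧ B)) ∧ ((A ↔ (B → B)) ↔ (C → C)))) ∨ ((((A ∨ C) ↔ ((A ∧ B) → (B → A))) ↔ (B → (B ∨ A))) ∨ ¬¬¬(B ∨ A))) = 5/7 → 4/7 = 6/7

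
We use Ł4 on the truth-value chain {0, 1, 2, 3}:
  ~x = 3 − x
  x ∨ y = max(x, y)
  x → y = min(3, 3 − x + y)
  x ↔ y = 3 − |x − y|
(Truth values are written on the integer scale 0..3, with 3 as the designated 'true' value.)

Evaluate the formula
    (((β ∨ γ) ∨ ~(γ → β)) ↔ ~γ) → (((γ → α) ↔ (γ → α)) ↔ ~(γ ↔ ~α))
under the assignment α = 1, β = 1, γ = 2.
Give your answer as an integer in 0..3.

1

β ∨ γ = 1 ∨ 2 = 2
γ → β = 2 → 1 = 2
~(γ → β) = ~2 = 1
(β ∨ γ) ∨ ~(γ → β) = 2 ∨ 1 = 2
~γ = ~2 = 1
((β ∨ γ) ∨ ~(γ → β)) ↔ ~γ = 2 ↔ 1 = 2
γ → α = 2 → 1 = 2
γ → α = 2 → 1 = 2
(γ → α) ↔ (γ → α) = 2 ↔ 2 = 3
~α = ~1 = 2
γ ↔ ~α = 2 ↔ 2 = 3
~(γ ↔ ~α) = ~3 = 0
((γ → α) ↔ (γ → α)) ↔ ~(γ ↔ ~α) = 3 ↔ 0 = 0
(((β ∨ γ) ∨ ~(γ → β)) ↔ ~γ) → (((γ → α) ↔ (γ → α)) ↔ ~(γ ↔ ~α)) = 2 → 0 = 1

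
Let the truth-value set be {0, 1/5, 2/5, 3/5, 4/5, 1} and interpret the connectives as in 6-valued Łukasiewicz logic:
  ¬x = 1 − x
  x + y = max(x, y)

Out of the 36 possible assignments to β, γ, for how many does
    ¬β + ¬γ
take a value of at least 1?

11

value 1: 11 assignments (counts)
value 4/5: 9 assignments
value 3/5: 7 assignments
value 2/5: 5 assignments
value 1/5: 3 assignments
value 0: 1 assignment
So 11 of the 36 assignments meet the threshold.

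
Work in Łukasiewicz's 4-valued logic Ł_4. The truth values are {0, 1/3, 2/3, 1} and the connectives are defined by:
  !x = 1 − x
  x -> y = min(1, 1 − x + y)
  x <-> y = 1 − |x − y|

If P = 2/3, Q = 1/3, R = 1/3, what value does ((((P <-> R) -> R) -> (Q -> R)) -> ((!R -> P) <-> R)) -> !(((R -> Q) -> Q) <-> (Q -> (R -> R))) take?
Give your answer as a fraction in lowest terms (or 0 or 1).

P <-> R = 2/3 <-> 1/3 = 2/3
(P <-> R) -> R = 2/3 -> 1/3 = 2/3
Q -> R = 1/3 -> 1/3 = 1
((P <-> R) -> R) -> (Q -> R) = 2/3 -> 1 = 1
!R = !1/3 = 2/3
!R -> P = 2/3 -> 2/3 = 1
(!R -> P) <-> R = 1 <-> 1/3 = 1/3
(((P <-> R) -> R) -> (Q -> R)) -> ((!R -> P) <-> R) = 1 -> 1/3 = 1/3
R -> Q = 1/3 -> 1/3 = 1
(R -> Q) -> Q = 1 -> 1/3 = 1/3
R -> R = 1/3 -> 1/3 = 1
Q -> (R -> R) = 1/3 -> 1 = 1
((R -> Q) -> Q) <-> (Q -> (R -> R)) = 1/3 <-> 1 = 1/3
!(((R -> Q) -> Q) <-> (Q -> (R -> R))) = !1/3 = 2/3
((((P <-> R) -> R) -> (Q -> R)) -> ((!R -> P) <-> R)) -> !(((R -> Q) -> Q) <-> (Q -> (R -> R))) = 1/3 -> 2/3 = 1

1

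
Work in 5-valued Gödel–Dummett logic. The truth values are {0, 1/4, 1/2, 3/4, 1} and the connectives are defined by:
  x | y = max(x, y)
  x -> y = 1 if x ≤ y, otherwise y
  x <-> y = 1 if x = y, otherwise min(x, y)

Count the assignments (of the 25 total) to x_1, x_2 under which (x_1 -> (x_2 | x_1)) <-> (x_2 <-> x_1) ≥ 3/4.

7

value 1: 5 assignments (counts)
value 3/4: 2 assignments (counts)
value 1/2: 4 assignments
value 1/4: 6 assignments
value 0: 8 assignments
So 7 of the 25 assignments meet the threshold.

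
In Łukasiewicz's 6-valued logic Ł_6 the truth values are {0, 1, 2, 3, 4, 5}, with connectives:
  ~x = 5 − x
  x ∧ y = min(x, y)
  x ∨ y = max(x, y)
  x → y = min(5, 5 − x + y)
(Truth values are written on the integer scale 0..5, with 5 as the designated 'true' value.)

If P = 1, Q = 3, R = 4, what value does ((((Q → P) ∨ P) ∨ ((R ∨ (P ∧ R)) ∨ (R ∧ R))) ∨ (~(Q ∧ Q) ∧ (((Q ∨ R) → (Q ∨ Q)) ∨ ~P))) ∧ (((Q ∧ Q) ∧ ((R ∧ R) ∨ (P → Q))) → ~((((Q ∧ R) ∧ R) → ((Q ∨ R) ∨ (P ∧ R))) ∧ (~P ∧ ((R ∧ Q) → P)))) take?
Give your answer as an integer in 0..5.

Q → P = 3 → 1 = 3
(Q → P) ∨ P = 3 ∨ 1 = 3
P ∧ R = 1 ∧ 4 = 1
R ∨ (P ∧ R) = 4 ∨ 1 = 4
R ∧ R = 4 ∧ 4 = 4
(R ∨ (P ∧ R)) ∨ (R ∧ R) = 4 ∨ 4 = 4
((Q → P) ∨ P) ∨ ((R ∨ (P ∧ R)) ∨ (R ∧ R)) = 3 ∨ 4 = 4
Q ∧ Q = 3 ∧ 3 = 3
~(Q ∧ Q) = ~3 = 2
Q ∨ R = 3 ∨ 4 = 4
Q ∨ Q = 3 ∨ 3 = 3
(Q ∨ R) → (Q ∨ Q) = 4 → 3 = 4
~P = ~1 = 4
((Q ∨ R) → (Q ∨ Q)) ∨ ~P = 4 ∨ 4 = 4
~(Q ∧ Q) ∧ (((Q ∨ R) → (Q ∨ Q)) ∨ ~P) = 2 ∧ 4 = 2
(((Q → P) ∨ P) ∨ ((R ∨ (P ∧ R)) ∨ (R ∧ R))) ∨ (~(Q ∧ Q) ∧ (((Q ∨ R) → (Q ∨ Q)) ∨ ~P)) = 4 ∨ 2 = 4
Q ∧ Q = 3 ∧ 3 = 3
R ∧ R = 4 ∧ 4 = 4
P → Q = 1 → 3 = 5
(R ∧ R) ∨ (P → Q) = 4 ∨ 5 = 5
(Q ∧ Q) ∧ ((R ∧ R) ∨ (P → Q)) = 3 ∧ 5 = 3
Q ∧ R = 3 ∧ 4 = 3
(Q ∧ R) ∧ R = 3 ∧ 4 = 3
Q ∨ R = 3 ∨ 4 = 4
P ∧ R = 1 ∧ 4 = 1
(Q ∨ R) ∨ (P ∧ R) = 4 ∨ 1 = 4
((Q ∧ R) ∧ R) → ((Q ∨ R) ∨ (P ∧ R)) = 3 → 4 = 5
~P = ~1 = 4
R ∧ Q = 4 ∧ 3 = 3
(R ∧ Q) → P = 3 → 1 = 3
~P ∧ ((R ∧ Q) → P) = 4 ∧ 3 = 3
(((Q ∧ R) ∧ R) → ((Q ∨ R) ∨ (P ∧ R))) ∧ (~P ∧ ((R ∧ Q) → P)) = 5 ∧ 3 = 3
~((((Q ∧ R) ∧ R) → ((Q ∨ R) ∨ (P ∧ R))) ∧ (~P ∧ ((R ∧ Q) → P))) = ~3 = 2
((Q ∧ Q) ∧ ((R ∧ R) ∨ (P → Q))) → ~((((Q ∧ R) ∧ R) → ((Q ∨ R) ∨ (P ∧ R))) ∧ (~P ∧ ((R ∧ Q) → P))) = 3 → 2 = 4
((((Q → P) ∨ P) ∨ ((R ∨ (P ∧ R)) ∨ (R ∧ R))) ∨ (~(Q ∧ Q) ∧ (((Q ∨ R) → (Q ∨ Q)) ∨ ~P))) ∧ (((Q ∧ Q) ∧ ((R ∧ R) ∨ (P → Q))) → ~((((Q ∧ R) ∧ R) → ((Q ∨ R) ∨ (P ∧ R))) ∧ (~P ∧ ((R ∧ Q) → P)))) = 4 ∧ 4 = 4

4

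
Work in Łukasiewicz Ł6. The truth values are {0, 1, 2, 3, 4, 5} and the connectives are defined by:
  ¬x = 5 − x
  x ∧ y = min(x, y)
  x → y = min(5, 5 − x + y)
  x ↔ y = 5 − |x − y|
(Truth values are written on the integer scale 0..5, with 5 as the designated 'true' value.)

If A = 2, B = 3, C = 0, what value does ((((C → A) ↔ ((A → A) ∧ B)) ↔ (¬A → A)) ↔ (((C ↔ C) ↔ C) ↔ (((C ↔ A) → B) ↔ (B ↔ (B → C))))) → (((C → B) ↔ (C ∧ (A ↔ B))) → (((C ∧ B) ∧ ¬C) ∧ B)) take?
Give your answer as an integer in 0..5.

C → A = 0 → 2 = 5
A → A = 2 → 2 = 5
(A → A) ∧ B = 5 ∧ 3 = 3
(C → A) ↔ ((A → A) ∧ B) = 5 ↔ 3 = 3
¬A = ¬2 = 3
¬A → A = 3 → 2 = 4
((C → A) ↔ ((A → A) ∧ B)) ↔ (¬A → A) = 3 ↔ 4 = 4
C ↔ C = 0 ↔ 0 = 5
(C ↔ C) ↔ C = 5 ↔ 0 = 0
C ↔ A = 0 ↔ 2 = 3
(C ↔ A) → B = 3 → 3 = 5
B → C = 3 → 0 = 2
B ↔ (B → C) = 3 ↔ 2 = 4
((C ↔ A) → B) ↔ (B ↔ (B → C)) = 5 ↔ 4 = 4
((C ↔ C) ↔ C) ↔ (((C ↔ A) → B) ↔ (B ↔ (B → C))) = 0 ↔ 4 = 1
(((C → A) ↔ ((A → A) ∧ B)) ↔ (¬A → A)) ↔ (((C ↔ C) ↔ C) ↔ (((C ↔ A) → B) ↔ (B ↔ (B → C)))) = 4 ↔ 1 = 2
C → B = 0 → 3 = 5
A ↔ B = 2 ↔ 3 = 4
C ∧ (A ↔ B) = 0 ∧ 4 = 0
(C → B) ↔ (C ∧ (A ↔ B)) = 5 ↔ 0 = 0
C ∧ B = 0 ∧ 3 = 0
¬C = ¬0 = 5
(C ∧ B) ∧ ¬C = 0 ∧ 5 = 0
((C ∧ B) ∧ ¬C) ∧ B = 0 ∧ 3 = 0
((C → B) ↔ (C ∧ (A ↔ B))) → (((C ∧ B) ∧ ¬C) ∧ B) = 0 → 0 = 5
((((C → A) ↔ ((A → A) ∧ B)) ↔ (¬A → A)) ↔ (((C ↔ C) ↔ C) ↔ (((C ↔ A) → B) ↔ (B ↔ (B → C))))) → (((C → B) ↔ (C ∧ (A ↔ B))) → (((C ∧ B) ∧ ¬C) ∧ B)) = 2 → 5 = 5

5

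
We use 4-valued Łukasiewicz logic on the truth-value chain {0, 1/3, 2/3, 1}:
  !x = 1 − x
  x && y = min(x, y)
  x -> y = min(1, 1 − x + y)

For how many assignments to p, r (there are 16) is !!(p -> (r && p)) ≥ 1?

10

p = 0, r = 0 ↦ 1  ≥
p = 0, r = 1/3 ↦ 1  ≥
p = 0, r = 2/3 ↦ 1  ≥
p = 0, r = 1 ↦ 1  ≥
p = 1/3, r = 0 ↦ 2/3  <
p = 1/3, r = 1/3 ↦ 1  ≥
p = 1/3, r = 2/3 ↦ 1  ≥
p = 1/3, r = 1 ↦ 1  ≥
p = 2/3, r = 0 ↦ 1/3  <
p = 2/3, r = 1/3 ↦ 2/3  <
p = 2/3, r = 2/3 ↦ 1  ≥
p = 2/3, r = 1 ↦ 1  ≥
p = 1, r = 0 ↦ 0  <
p = 1, r = 1/3 ↦ 1/3  <
p = 1, r = 2/3 ↦ 2/3  <
p = 1, r = 1 ↦ 1  ≥
So 10 of the 16 assignments meet the threshold.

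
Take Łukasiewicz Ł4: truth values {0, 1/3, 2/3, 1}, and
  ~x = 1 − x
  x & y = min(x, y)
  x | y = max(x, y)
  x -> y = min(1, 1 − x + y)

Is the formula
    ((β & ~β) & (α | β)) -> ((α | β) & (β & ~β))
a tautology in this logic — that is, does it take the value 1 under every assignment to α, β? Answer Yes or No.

Yes

α = 0, β = 0 ↦ 1
α = 0, β = 1/3 ↦ 1
α = 0, β = 2/3 ↦ 1
α = 0, β = 1 ↦ 1
α = 1/3, β = 0 ↦ 1
α = 1/3, β = 1/3 ↦ 1
α = 1/3, β = 2/3 ↦ 1
α = 1/3, β = 1 ↦ 1
α = 2/3, β = 0 ↦ 1
α = 2/3, β = 1/3 ↦ 1
α = 2/3, β = 2/3 ↦ 1
α = 2/3, β = 1 ↦ 1
α = 1, β = 0 ↦ 1
α = 1, β = 1/3 ↦ 1
α = 1, β = 2/3 ↦ 1
α = 1, β = 1 ↦ 1
Every assignment gives a value ≥ 1.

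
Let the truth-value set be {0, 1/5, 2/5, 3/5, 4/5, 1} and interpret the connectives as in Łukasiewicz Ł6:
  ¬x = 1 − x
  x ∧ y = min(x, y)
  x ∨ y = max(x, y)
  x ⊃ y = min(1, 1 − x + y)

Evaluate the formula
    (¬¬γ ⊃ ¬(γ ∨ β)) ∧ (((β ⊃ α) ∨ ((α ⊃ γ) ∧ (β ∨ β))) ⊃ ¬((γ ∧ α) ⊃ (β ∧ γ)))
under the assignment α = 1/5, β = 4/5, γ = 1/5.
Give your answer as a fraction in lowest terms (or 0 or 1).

1/5

¬γ = ¬1/5 = 4/5
¬¬γ = ¬4/5 = 1/5
γ ∨ β = 1/5 ∨ 4/5 = 4/5
¬(γ ∨ β) = ¬4/5 = 1/5
¬¬γ ⊃ ¬(γ ∨ β) = 1/5 ⊃ 1/5 = 1
β ⊃ α = 4/5 ⊃ 1/5 = 2/5
α ⊃ γ = 1/5 ⊃ 1/5 = 1
β ∨ β = 4/5 ∨ 4/5 = 4/5
(α ⊃ γ) ∧ (β ∨ β) = 1 ∧ 4/5 = 4/5
(β ⊃ α) ∨ ((α ⊃ γ) ∧ (β ∨ β)) = 2/5 ∨ 4/5 = 4/5
γ ∧ α = 1/5 ∧ 1/5 = 1/5
β ∧ γ = 4/5 ∧ 1/5 = 1/5
(γ ∧ α) ⊃ (β ∧ γ) = 1/5 ⊃ 1/5 = 1
¬((γ ∧ α) ⊃ (β ∧ γ)) = ¬1 = 0
((β ⊃ α) ∨ ((α ⊃ γ) ∧ (β ∨ β))) ⊃ ¬((γ ∧ α) ⊃ (β ∧ γ)) = 4/5 ⊃ 0 = 1/5
(¬¬γ ⊃ ¬(γ ∨ β)) ∧ (((β ⊃ α) ∨ ((α ⊃ γ) ∧ (β ∨ β))) ⊃ ¬((γ ∧ α) ⊃ (β ∧ γ))) = 1 ∧ 1/5 = 1/5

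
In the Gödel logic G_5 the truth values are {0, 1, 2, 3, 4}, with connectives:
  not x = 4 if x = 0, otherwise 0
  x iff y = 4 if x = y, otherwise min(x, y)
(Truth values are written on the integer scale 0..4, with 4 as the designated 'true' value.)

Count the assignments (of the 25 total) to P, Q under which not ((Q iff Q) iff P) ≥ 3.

value 4: 5 assignments (counts)
value 0: 20 assignments
So 5 of the 25 assignments meet the threshold.

5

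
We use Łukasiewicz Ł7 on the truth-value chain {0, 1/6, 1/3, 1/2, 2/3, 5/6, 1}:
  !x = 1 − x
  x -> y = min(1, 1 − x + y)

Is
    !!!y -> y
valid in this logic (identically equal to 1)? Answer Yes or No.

No

Counterexample: take y = 0.
!y = !0 = 1
!!y = !1 = 0
!!!y = !0 = 1
!!!y -> y = 1 -> 0 = 0
This gives 0 ≠ 1.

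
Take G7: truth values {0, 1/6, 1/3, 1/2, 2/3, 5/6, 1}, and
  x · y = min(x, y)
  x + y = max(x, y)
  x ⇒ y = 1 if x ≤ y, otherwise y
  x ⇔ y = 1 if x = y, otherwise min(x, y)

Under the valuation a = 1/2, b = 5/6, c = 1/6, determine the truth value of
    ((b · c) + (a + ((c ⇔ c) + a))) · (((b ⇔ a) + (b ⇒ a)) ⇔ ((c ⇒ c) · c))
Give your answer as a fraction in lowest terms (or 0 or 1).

1/6

b · c = 5/6 · 1/6 = 1/6
c ⇔ c = 1/6 ⇔ 1/6 = 1
(c ⇔ c) + a = 1 + 1/2 = 1
a + ((c ⇔ c) + a) = 1/2 + 1 = 1
(b · c) + (a + ((c ⇔ c) + a)) = 1/6 + 1 = 1
b ⇔ a = 5/6 ⇔ 1/2 = 1/2
b ⇒ a = 5/6 ⇒ 1/2 = 1/2
(b ⇔ a) + (b ⇒ a) = 1/2 + 1/2 = 1/2
c ⇒ c = 1/6 ⇒ 1/6 = 1
(c ⇒ c) · c = 1 · 1/6 = 1/6
((b ⇔ a) + (b ⇒ a)) ⇔ ((c ⇒ c) · c) = 1/2 ⇔ 1/6 = 1/6
((b · c) + (a + ((c ⇔ c) + a))) · (((b ⇔ a) + (b ⇒ a)) ⇔ ((c ⇒ c) · c)) = 1 · 1/6 = 1/6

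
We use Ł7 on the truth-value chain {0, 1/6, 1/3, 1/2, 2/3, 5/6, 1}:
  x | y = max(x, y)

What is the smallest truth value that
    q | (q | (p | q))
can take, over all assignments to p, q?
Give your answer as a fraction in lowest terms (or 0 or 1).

Take p = 0, q = 0:
p | q = 0 | 0 = 0
q | (p | q) = 0 | 0 = 0
q | (q | (p | q)) = 0 | 0 = 0
No assignment yields a value below 0, so this is the minimum.

0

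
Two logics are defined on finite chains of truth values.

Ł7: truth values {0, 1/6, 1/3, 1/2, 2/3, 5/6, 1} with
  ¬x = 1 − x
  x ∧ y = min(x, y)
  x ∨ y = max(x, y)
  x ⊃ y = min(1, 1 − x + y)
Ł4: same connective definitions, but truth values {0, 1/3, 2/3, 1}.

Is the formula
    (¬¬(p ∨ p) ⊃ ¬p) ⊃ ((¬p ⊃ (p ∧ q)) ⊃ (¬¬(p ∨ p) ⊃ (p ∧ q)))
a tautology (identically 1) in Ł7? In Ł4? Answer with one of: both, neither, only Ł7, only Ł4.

In Ł7: every assignment gives 1 — tautology.
In Ł4: every assignment gives 1 — tautology.

both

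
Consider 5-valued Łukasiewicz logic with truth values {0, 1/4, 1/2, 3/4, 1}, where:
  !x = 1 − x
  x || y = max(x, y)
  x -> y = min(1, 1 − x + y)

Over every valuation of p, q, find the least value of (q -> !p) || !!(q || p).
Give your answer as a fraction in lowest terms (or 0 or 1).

3/4

Take p = 1/2, q = 3/4:
!p = !1/2 = 1/2
q -> !p = 3/4 -> 1/2 = 3/4
q || p = 3/4 || 1/2 = 3/4
!(q || p) = !3/4 = 1/4
!!(q || p) = !1/4 = 3/4
(q -> !p) || !!(q || p) = 3/4 || 3/4 = 3/4
No assignment yields a value below 3/4, so this is the minimum.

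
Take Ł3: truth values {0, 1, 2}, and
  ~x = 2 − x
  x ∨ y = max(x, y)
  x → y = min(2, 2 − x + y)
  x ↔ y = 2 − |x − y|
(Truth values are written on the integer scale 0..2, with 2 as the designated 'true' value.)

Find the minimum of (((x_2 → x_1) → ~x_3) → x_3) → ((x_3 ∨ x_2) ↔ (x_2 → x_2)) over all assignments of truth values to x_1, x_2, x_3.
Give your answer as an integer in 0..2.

1

Take x_1 = 0, x_2 = 0, x_3 = 1:
x_2 → x_1 = 0 → 0 = 2
~x_3 = ~1 = 1
(x_2 → x_1) → ~x_3 = 2 → 1 = 1
((x_2 → x_1) → ~x_3) → x_3 = 1 → 1 = 2
x_3 ∨ x_2 = 1 ∨ 0 = 1
x_2 → x_2 = 0 → 0 = 2
(x_3 ∨ x_2) ↔ (x_2 → x_2) = 1 ↔ 2 = 1
(((x_2 → x_1) → ~x_3) → x_3) → ((x_3 ∨ x_2) ↔ (x_2 → x_2)) = 2 → 1 = 1
No assignment yields a value below 1, so this is the minimum.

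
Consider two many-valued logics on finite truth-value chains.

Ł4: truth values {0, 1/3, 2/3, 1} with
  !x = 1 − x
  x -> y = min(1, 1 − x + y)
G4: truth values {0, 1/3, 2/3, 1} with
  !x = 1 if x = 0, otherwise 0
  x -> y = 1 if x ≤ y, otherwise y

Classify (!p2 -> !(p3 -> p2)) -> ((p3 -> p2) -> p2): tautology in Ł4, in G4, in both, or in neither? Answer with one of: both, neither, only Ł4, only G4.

only Ł4

In Ł4: every assignment gives 1 — tautology.
In G4: at p2 = 1/3, p3 = 0 the value is 1/3 — not a tautology.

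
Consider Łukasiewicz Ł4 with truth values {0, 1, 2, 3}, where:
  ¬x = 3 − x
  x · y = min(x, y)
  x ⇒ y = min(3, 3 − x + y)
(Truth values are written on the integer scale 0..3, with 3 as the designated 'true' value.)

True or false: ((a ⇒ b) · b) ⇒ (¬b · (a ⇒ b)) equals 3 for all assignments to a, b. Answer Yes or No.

No

Counterexample: take a = 0, b = 2.
a ⇒ b = 0 ⇒ 2 = 3
(a ⇒ b) · b = 3 · 2 = 2
¬b = ¬2 = 1
a ⇒ b = 0 ⇒ 2 = 3
¬b · (a ⇒ b) = 1 · 3 = 1
((a ⇒ b) · b) ⇒ (¬b · (a ⇒ b)) = 2 ⇒ 1 = 2
This gives 2 ≠ 3.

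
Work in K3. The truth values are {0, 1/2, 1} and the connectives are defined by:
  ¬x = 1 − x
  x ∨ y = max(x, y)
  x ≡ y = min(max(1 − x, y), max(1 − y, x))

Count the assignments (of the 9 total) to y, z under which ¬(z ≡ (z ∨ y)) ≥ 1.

1

y = 0, z = 0 ↦ 0  <
y = 0, z = 1/2 ↦ 1/2  <
y = 0, z = 1 ↦ 0  <
y = 1/2, z = 0 ↦ 1/2  <
y = 1/2, z = 1/2 ↦ 1/2  <
y = 1/2, z = 1 ↦ 0  <
y = 1, z = 0 ↦ 1  ≥
y = 1, z = 1/2 ↦ 1/2  <
y = 1, z = 1 ↦ 0  <
So 1 of the 9 assignments meets the threshold.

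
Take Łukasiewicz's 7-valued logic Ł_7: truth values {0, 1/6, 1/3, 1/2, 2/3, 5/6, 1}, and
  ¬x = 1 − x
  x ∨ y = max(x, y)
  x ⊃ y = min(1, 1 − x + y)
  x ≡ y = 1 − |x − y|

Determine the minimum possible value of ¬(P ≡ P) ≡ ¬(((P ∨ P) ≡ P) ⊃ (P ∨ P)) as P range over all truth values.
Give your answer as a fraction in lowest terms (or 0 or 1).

0

Take P = 0:
P ≡ P = 0 ≡ 0 = 1
¬(P ≡ P) = ¬1 = 0
P ∨ P = 0 ∨ 0 = 0
(P ∨ P) ≡ P = 0 ≡ 0 = 1
P ∨ P = 0 ∨ 0 = 0
((P ∨ P) ≡ P) ⊃ (P ∨ P) = 1 ⊃ 0 = 0
¬(((P ∨ P) ≡ P) ⊃ (P ∨ P)) = ¬0 = 1
¬(P ≡ P) ≡ ¬(((P ∨ P) ≡ P) ⊃ (P ∨ P)) = 0 ≡ 1 = 0
No assignment yields a value below 0, so this is the minimum.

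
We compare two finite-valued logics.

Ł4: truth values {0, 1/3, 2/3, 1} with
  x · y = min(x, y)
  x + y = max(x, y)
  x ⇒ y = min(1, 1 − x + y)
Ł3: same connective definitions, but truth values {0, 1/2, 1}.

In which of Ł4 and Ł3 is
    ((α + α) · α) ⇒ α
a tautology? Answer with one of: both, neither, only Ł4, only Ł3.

In Ł4: every assignment gives 1 — tautology.
In Ł3: every assignment gives 1 — tautology.

both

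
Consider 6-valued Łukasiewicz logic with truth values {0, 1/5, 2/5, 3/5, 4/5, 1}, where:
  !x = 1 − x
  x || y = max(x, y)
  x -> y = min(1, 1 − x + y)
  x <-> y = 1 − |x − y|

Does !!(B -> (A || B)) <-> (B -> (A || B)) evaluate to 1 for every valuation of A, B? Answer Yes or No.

At A = 0, B = 3/5, for instance:
A || B = 0 || 3/5 = 3/5
B -> (A || B) = 3/5 -> 3/5 = 1
!(B -> (A || B)) = !1 = 0
!!(B -> (A || B)) = !0 = 1
!!(B -> (A || B)) <-> (B -> (A || B)) = 1 <-> 1 = 1
and checking the remaining 35 assignments likewise gives ≥ 1 in every case.

Yes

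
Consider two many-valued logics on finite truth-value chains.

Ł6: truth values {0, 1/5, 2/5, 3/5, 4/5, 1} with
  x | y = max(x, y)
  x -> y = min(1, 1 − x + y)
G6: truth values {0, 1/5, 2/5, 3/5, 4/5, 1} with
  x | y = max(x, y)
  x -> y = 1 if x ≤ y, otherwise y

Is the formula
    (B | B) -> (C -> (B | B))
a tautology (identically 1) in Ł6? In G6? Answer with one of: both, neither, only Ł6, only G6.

both

In Ł6: every assignment gives 1 — tautology.
In G6: every assignment gives 1 — tautology.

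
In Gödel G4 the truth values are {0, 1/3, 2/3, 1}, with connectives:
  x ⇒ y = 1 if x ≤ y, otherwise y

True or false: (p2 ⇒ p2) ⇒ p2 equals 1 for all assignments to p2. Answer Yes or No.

Counterexample: take p2 = 0.
p2 ⇒ p2 = 0 ⇒ 0 = 1
(p2 ⇒ p2) ⇒ p2 = 1 ⇒ 0 = 0
This gives 0 ≠ 1.

No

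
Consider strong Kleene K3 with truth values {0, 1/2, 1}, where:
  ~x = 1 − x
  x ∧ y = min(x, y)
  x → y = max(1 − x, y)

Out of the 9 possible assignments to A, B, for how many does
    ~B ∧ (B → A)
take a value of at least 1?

A = 0, B = 0 ↦ 1  ≥
A = 0, B = 1/2 ↦ 1/2  <
A = 0, B = 1 ↦ 0  <
A = 1/2, B = 0 ↦ 1  ≥
A = 1/2, B = 1/2 ↦ 1/2  <
A = 1/2, B = 1 ↦ 0  <
A = 1, B = 0 ↦ 1  ≥
A = 1, B = 1/2 ↦ 1/2  <
A = 1, B = 1 ↦ 0  <
So 3 of the 9 assignments meet the threshold.

3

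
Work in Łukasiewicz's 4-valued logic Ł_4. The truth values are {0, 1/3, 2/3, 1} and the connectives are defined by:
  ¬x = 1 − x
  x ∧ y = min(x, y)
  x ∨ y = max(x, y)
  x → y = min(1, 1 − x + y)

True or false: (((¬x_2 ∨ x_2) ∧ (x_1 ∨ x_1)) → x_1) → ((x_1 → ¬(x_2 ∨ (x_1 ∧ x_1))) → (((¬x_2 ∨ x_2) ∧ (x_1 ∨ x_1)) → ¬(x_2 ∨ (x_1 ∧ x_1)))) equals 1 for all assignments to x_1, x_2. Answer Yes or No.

x_1 = 0, x_2 = 0 ↦ 1
x_1 = 0, x_2 = 1/3 ↦ 1
x_1 = 0, x_2 = 2/3 ↦ 1
x_1 = 0, x_2 = 1 ↦ 1
x_1 = 1/3, x_2 = 0 ↦ 1
x_1 = 1/3, x_2 = 1/3 ↦ 1
x_1 = 1/3, x_2 = 2/3 ↦ 1
x_1 = 1/3, x_2 = 1 ↦ 1
x_1 = 2/3, x_2 = 0 ↦ 1
x_1 = 2/3, x_2 = 1/3 ↦ 1
x_1 = 2/3, x_2 = 2/3 ↦ 1
x_1 = 2/3, x_2 = 1 ↦ 1
x_1 = 1, x_2 = 0 ↦ 1
x_1 = 1, x_2 = 1/3 ↦ 1
x_1 = 1, x_2 = 2/3 ↦ 1
x_1 = 1, x_2 = 1 ↦ 1
Every assignment gives a value ≥ 1.

Yes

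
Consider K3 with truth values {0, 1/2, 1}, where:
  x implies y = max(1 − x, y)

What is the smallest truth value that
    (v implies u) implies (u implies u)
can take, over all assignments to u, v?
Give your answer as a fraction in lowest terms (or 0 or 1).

Take u = 1/2, v = 0:
v implies u = 0 implies 1/2 = 1
u implies u = 1/2 implies 1/2 = 1/2
(v implies u) implies (u implies u) = 1 implies 1/2 = 1/2
No assignment yields a value below 1/2, so this is the minimum.

1/2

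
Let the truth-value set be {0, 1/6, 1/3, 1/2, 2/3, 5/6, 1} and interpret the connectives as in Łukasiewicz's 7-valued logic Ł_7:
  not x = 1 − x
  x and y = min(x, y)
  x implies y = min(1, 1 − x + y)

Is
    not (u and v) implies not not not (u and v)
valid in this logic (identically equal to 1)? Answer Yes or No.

Yes

At u = 1/3, v = 1/3, for instance:
u and v = 1/3 and 1/3 = 1/3
not (u and v) = not 1/3 = 2/3
not not (u and v) = not 2/3 = 1/3
not not not (u and v) = not 1/3 = 2/3
not (u and v) implies not not not (u and v) = 2/3 implies 2/3 = 1
and checking the remaining 48 assignments likewise gives ≥ 1 in every case.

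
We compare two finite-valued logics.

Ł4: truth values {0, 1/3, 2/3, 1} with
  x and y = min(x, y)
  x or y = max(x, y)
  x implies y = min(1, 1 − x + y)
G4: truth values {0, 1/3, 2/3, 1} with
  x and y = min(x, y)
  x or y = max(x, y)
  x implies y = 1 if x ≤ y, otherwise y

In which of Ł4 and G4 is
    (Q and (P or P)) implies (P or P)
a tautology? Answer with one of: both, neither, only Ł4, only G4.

In Ł4: every assignment gives 1 — tautology.
In G4: every assignment gives 1 — tautology.

both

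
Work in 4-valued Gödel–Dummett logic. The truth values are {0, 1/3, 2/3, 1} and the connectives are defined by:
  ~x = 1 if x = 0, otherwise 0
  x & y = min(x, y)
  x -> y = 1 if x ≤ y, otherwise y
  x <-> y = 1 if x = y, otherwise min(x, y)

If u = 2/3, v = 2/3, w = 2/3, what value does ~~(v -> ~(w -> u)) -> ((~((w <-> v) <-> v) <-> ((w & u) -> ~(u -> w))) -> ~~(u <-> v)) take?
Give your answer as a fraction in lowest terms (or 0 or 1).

w -> u = 2/3 -> 2/3 = 1
~(w -> u) = ~1 = 0
v -> ~(w -> u) = 2/3 -> 0 = 0
~(v -> ~(w -> u)) = ~0 = 1
~~(v -> ~(w -> u)) = ~1 = 0
w <-> v = 2/3 <-> 2/3 = 1
(w <-> v) <-> v = 1 <-> 2/3 = 2/3
~((w <-> v) <-> v) = ~2/3 = 0
w & u = 2/3 & 2/3 = 2/3
u -> w = 2/3 -> 2/3 = 1
~(u -> w) = ~1 = 0
(w & u) -> ~(u -> w) = 2/3 -> 0 = 0
~((w <-> v) <-> v) <-> ((w & u) -> ~(u -> w)) = 0 <-> 0 = 1
u <-> v = 2/3 <-> 2/3 = 1
~(u <-> v) = ~1 = 0
~~(u <-> v) = ~0 = 1
(~((w <-> v) <-> v) <-> ((w & u) -> ~(u -> w))) -> ~~(u <-> v) = 1 -> 1 = 1
~~(v -> ~(w -> u)) -> ((~((w <-> v) <-> v) <-> ((w & u) -> ~(u -> w))) -> ~~(u <-> v)) = 0 -> 1 = 1

1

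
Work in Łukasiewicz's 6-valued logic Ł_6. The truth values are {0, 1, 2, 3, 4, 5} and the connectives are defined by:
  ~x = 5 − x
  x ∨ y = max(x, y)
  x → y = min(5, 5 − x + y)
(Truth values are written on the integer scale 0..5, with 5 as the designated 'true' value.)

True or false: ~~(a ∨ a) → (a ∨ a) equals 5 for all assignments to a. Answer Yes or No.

Yes

a = 0 ↦ 5
a = 1 ↦ 5
a = 2 ↦ 5
a = 3 ↦ 5
a = 4 ↦ 5
a = 5 ↦ 5
Every assignment gives a value ≥ 5.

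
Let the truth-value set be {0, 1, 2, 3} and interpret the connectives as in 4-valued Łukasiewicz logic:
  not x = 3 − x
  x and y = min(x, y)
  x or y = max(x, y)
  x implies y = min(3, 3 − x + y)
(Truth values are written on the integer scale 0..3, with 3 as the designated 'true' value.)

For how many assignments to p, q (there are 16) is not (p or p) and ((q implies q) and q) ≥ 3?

1

p = 0, q = 0 ↦ 0  <
p = 0, q = 1 ↦ 1  <
p = 0, q = 2 ↦ 2  <
p = 0, q = 3 ↦ 3  ≥
p = 1, q = 0 ↦ 0  <
p = 1, q = 1 ↦ 1  <
p = 1, q = 2 ↦ 2  <
p = 1, q = 3 ↦ 2  <
p = 2, q = 0 ↦ 0  <
p = 2, q = 1 ↦ 1  <
p = 2, q = 2 ↦ 1  <
p = 2, q = 3 ↦ 1  <
p = 3, q = 0 ↦ 0  <
p = 3, q = 1 ↦ 0  <
p = 3, q = 2 ↦ 0  <
p = 3, q = 3 ↦ 0  <
So 1 of the 16 assignments meets the threshold.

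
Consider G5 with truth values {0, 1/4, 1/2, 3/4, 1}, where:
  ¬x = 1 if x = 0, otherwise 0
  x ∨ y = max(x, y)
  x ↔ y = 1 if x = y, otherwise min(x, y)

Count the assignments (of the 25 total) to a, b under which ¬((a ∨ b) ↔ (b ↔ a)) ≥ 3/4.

9

value 1: 9 assignments (counts)
value 0: 16 assignments
So 9 of the 25 assignments meet the threshold.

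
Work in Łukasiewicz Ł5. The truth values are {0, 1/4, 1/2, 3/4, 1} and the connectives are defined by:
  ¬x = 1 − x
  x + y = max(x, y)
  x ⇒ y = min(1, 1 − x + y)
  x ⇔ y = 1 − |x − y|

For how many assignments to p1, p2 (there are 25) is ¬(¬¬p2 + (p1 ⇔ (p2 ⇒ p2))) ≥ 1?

value 1: 1 assignment (counts)
value 3/4: 3 assignments
value 1/2: 5 assignments
value 1/4: 7 assignments
value 0: 9 assignments
So 1 of the 25 assignments meets the threshold.

1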